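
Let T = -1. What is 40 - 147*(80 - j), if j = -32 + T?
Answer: -16571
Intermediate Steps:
j = -33 (j = -32 - 1 = -33)
40 - 147*(80 - j) = 40 - 147*(80 - 1*(-33)) = 40 - 147*(80 + 33) = 40 - 147*113 = 40 - 16611 = -16571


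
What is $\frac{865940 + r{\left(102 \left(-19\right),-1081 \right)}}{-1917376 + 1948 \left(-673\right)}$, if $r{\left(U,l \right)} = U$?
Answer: $- \frac{432001}{1614190} \approx -0.26763$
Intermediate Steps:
$\frac{865940 + r{\left(102 \left(-19\right),-1081 \right)}}{-1917376 + 1948 \left(-673\right)} = \frac{865940 + 102 \left(-19\right)}{-1917376 + 1948 \left(-673\right)} = \frac{865940 - 1938}{-1917376 - 1311004} = \frac{864002}{-3228380} = 864002 \left(- \frac{1}{3228380}\right) = - \frac{432001}{1614190}$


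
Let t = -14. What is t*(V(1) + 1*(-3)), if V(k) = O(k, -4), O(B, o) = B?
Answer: 28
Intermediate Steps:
V(k) = k
t*(V(1) + 1*(-3)) = -14*(1 + 1*(-3)) = -14*(1 - 3) = -14*(-2) = 28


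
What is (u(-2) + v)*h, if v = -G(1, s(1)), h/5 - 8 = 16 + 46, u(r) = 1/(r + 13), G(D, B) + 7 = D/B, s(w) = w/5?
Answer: 8050/11 ≈ 731.82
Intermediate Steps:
s(w) = w/5 (s(w) = w*(1/5) = w/5)
G(D, B) = -7 + D/B
u(r) = 1/(13 + r)
h = 350 (h = 40 + 5*(16 + 46) = 40 + 5*62 = 40 + 310 = 350)
v = 2 (v = -(-7 + 1/((1/5)*1)) = -(-7 + 1/(1/5)) = -(-7 + 1*5) = -(-7 + 5) = -1*(-2) = 2)
(u(-2) + v)*h = (1/(13 - 2) + 2)*350 = (1/11 + 2)*350 = (23/11)*350 = 8050/11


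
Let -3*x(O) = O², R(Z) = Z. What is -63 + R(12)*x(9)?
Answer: -387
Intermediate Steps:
x(O) = -O²/3
-63 + R(12)*x(9) = -63 + 12*(-⅓*9²) = -63 + 12*(-⅓*81) = -63 + 12*(-27) = -63 - 324 = -387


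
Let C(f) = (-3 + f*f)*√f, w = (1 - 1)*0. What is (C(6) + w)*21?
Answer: 693*√6 ≈ 1697.5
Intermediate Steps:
w = 0 (w = 0*0 = 0)
C(f) = √f*(-3 + f²) (C(f) = (-3 + f²)*√f = √f*(-3 + f²))
(C(6) + w)*21 = (√6*(-3 + 6²) + 0)*21 = (√6*(-3 + 36) + 0)*21 = (√6*33 + 0)*21 = (33*√6 + 0)*21 = (33*√6)*21 = 693*√6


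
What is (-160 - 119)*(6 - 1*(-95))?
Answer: -28179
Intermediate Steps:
(-160 - 119)*(6 - 1*(-95)) = -279*(6 + 95) = -279*101 = -28179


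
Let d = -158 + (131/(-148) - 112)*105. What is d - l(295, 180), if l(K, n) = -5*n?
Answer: -1644419/148 ≈ -11111.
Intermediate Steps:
d = -1777619/148 (d = -158 + (131*(-1/148) - 112)*105 = -158 + (-131/148 - 112)*105 = -158 - 16707/148*105 = -158 - 1754235/148 = -1777619/148 ≈ -12011.)
d - l(295, 180) = -1777619/148 - (-5)*180 = -1777619/148 - 1*(-900) = -1777619/148 + 900 = -1644419/148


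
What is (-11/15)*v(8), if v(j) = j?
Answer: -88/15 ≈ -5.8667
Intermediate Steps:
(-11/15)*v(8) = -11/15*8 = -88/15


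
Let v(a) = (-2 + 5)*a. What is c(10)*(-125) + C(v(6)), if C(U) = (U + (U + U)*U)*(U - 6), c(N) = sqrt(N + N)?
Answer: 7992 - 250*sqrt(5) ≈ 7433.0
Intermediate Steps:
v(a) = 3*a
c(N) = sqrt(2)*sqrt(N) (c(N) = sqrt(2*N) = sqrt(2)*sqrt(N))
C(U) = (-6 + U)*(U + 2*U**2) (C(U) = (U + (2*U)*U)*(-6 + U) = (U + 2*U**2)*(-6 + U) = (-6 + U)*(U + 2*U**2))
c(10)*(-125) + C(v(6)) = (sqrt(2)*sqrt(10))*(-125) + (3*6)*(-6 - 33*6 + 2*(3*6)**2) = (2*sqrt(5))*(-125) + 18*(-6 - 11*18 + 2*18**2) = -250*sqrt(5) + 18*(-6 - 198 + 2*324) = -250*sqrt(5) + 18*(-6 - 198 + 648) = -250*sqrt(5) + 18*444 = -250*sqrt(5) + 7992 = 7992 - 250*sqrt(5)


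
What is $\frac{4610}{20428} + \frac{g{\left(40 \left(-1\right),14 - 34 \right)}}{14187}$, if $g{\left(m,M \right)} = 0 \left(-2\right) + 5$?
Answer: $\frac{32752105}{144906018} \approx 0.22602$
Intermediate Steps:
$g{\left(m,M \right)} = 5$ ($g{\left(m,M \right)} = 0 + 5 = 5$)
$\frac{4610}{20428} + \frac{g{\left(40 \left(-1\right),14 - 34 \right)}}{14187} = \frac{4610}{20428} + \frac{5}{14187} = 4610 \cdot \frac{1}{20428} + 5 \cdot \frac{1}{14187} = \frac{2305}{10214} + \frac{5}{14187} = \frac{32752105}{144906018}$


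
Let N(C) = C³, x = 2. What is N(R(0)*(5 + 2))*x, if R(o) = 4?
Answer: 43904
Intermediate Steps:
N(R(0)*(5 + 2))*x = (4*(5 + 2))³*2 = (4*7)³*2 = 28³*2 = 21952*2 = 43904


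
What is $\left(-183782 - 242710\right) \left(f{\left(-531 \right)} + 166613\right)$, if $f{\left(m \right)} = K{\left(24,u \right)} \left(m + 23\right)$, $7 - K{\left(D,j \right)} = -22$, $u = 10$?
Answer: $-64776031452$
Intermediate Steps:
$K{\left(D,j \right)} = 29$ ($K{\left(D,j \right)} = 7 - -22 = 7 + 22 = 29$)
$f{\left(m \right)} = 667 + 29 m$ ($f{\left(m \right)} = 29 \left(m + 23\right) = 29 \left(23 + m\right) = 667 + 29 m$)
$\left(-183782 - 242710\right) \left(f{\left(-531 \right)} + 166613\right) = \left(-183782 - 242710\right) \left(\left(667 + 29 \left(-531\right)\right) + 166613\right) = - 426492 \left(\left(667 - 15399\right) + 166613\right) = - 426492 \left(-14732 + 166613\right) = \left(-426492\right) 151881 = -64776031452$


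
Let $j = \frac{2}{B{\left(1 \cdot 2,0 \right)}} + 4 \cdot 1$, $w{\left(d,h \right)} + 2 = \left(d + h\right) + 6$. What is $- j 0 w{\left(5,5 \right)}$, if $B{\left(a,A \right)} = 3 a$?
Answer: $0$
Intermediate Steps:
$w{\left(d,h \right)} = 4 + d + h$ ($w{\left(d,h \right)} = -2 + \left(\left(d + h\right) + 6\right) = -2 + \left(6 + d + h\right) = 4 + d + h$)
$j = \frac{13}{3}$ ($j = \frac{2}{3 \cdot 1 \cdot 2} + 4 \cdot 1 = \frac{2}{3 \cdot 2} + 4 = \frac{2}{6} + 4 = 2 \cdot \frac{1}{6} + 4 = \frac{1}{3} + 4 = \frac{13}{3} \approx 4.3333$)
$- j 0 w{\left(5,5 \right)} = - \frac{13}{3} \cdot 0 \left(4 + 5 + 5\right) = - 0 \cdot 14 = \left(-1\right) 0 = 0$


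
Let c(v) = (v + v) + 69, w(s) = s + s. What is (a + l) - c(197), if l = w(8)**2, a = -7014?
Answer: -7221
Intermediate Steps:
w(s) = 2*s
c(v) = 69 + 2*v (c(v) = 2*v + 69 = 69 + 2*v)
l = 256 (l = (2*8)**2 = 16**2 = 256)
(a + l) - c(197) = (-7014 + 256) - (69 + 2*197) = -6758 - (69 + 394) = -6758 - 1*463 = -6758 - 463 = -7221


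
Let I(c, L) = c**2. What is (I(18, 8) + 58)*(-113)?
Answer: -43166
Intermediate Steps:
(I(18, 8) + 58)*(-113) = (18**2 + 58)*(-113) = (324 + 58)*(-113) = 382*(-113) = -43166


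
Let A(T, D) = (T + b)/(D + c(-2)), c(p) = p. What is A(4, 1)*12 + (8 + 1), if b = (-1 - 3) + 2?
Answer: -15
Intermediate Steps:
b = -2 (b = -4 + 2 = -2)
A(T, D) = (-2 + T)/(-2 + D) (A(T, D) = (T - 2)/(D - 2) = (-2 + T)/(-2 + D))
A(4, 1)*12 + (8 + 1) = ((-2 + 4)/(-2 + 1))*12 + (8 + 1) = (2/(-1))*12 + 9 = -1*2*12 + 9 = -2*12 + 9 = -24 + 9 = -15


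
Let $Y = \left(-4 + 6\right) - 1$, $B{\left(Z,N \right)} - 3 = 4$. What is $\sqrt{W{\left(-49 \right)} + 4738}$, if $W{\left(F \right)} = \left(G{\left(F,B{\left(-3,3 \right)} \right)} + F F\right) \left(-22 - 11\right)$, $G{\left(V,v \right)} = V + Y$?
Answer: $i \sqrt{72911} \approx 270.02 i$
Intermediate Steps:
$B{\left(Z,N \right)} = 7$ ($B{\left(Z,N \right)} = 3 + 4 = 7$)
$Y = 1$ ($Y = 2 - 1 = 1$)
$G{\left(V,v \right)} = 1 + V$ ($G{\left(V,v \right)} = V + 1 = 1 + V$)
$W{\left(F \right)} = -33 - 33 F - 33 F^{2}$ ($W{\left(F \right)} = \left(\left(1 + F\right) + F F\right) \left(-22 - 11\right) = \left(\left(1 + F\right) + F^{2}\right) \left(-33\right) = \left(1 + F + F^{2}\right) \left(-33\right) = -33 - 33 F - 33 F^{2}$)
$\sqrt{W{\left(-49 \right)} + 4738} = \sqrt{\left(-33 - -1617 - 33 \left(-49\right)^{2}\right) + 4738} = \sqrt{\left(-33 + 1617 - 79233\right) + 4738} = \sqrt{-77649 + 4738} = \sqrt{-72911} = i \sqrt{72911}$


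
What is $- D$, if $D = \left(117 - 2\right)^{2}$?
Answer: $-13225$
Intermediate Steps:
$D = 13225$ ($D = 115^{2} = 13225$)
$- D = \left(-1\right) 13225 = -13225$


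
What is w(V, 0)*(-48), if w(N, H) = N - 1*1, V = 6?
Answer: -240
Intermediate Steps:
w(N, H) = -1 + N (w(N, H) = N - 1 = -1 + N)
w(V, 0)*(-48) = (-1 + 6)*(-48) = 5*(-48) = -240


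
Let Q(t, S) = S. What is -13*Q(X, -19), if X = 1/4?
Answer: 247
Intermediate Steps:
X = ¼ ≈ 0.25000
-13*Q(X, -19) = -13*(-19) = 247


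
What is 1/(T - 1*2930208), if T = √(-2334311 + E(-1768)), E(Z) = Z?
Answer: -976736/2862040419781 - I*√2336079/8586121259343 ≈ -3.4127e-7 - 1.7801e-10*I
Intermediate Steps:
T = I*√2336079 (T = √(-2334311 - 1768) = √(-2336079) = I*√2336079 ≈ 1528.4*I)
1/(T - 1*2930208) = 1/(I*√2336079 - 1*2930208) = 1/(I*√2336079 - 2930208) = 1/(-2930208 + I*√2336079)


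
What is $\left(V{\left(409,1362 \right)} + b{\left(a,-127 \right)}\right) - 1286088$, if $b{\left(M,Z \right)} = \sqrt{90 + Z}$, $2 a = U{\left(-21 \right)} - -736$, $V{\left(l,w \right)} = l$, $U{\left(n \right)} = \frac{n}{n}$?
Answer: $-1285679 + i \sqrt{37} \approx -1.2857 \cdot 10^{6} + 6.0828 i$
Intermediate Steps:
$U{\left(n \right)} = 1$
$a = \frac{737}{2}$ ($a = \frac{1 - -736}{2} = \frac{1 + 736}{2} = \frac{1}{2} \cdot 737 = \frac{737}{2} \approx 368.5$)
$\left(V{\left(409,1362 \right)} + b{\left(a,-127 \right)}\right) - 1286088 = \left(409 + \sqrt{90 - 127}\right) - 1286088 = \left(409 + \sqrt{-37}\right) + \left(-1532698 + 246610\right) = \left(409 + i \sqrt{37}\right) - 1286088 = -1285679 + i \sqrt{37}$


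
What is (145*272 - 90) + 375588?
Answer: 414938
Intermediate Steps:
(145*272 - 90) + 375588 = (39440 - 90) + 375588 = 39350 + 375588 = 414938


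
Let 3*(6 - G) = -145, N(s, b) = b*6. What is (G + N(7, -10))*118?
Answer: -2006/3 ≈ -668.67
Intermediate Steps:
N(s, b) = 6*b
G = 163/3 (G = 6 - ⅓*(-145) = 6 + 145/3 = 163/3 ≈ 54.333)
(G + N(7, -10))*118 = (163/3 + 6*(-10))*118 = (163/3 - 60)*118 = -17/3*118 = -2006/3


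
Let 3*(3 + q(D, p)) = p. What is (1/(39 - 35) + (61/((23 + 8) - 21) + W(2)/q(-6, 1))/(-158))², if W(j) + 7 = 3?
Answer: 101761/2496400 ≈ 0.040763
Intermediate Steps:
W(j) = -4 (W(j) = -7 + 3 = -4)
q(D, p) = -3 + p/3
(1/(39 - 35) + (61/((23 + 8) - 21) + W(2)/q(-6, 1))/(-158))² = (1/(39 - 35) + (61/((23 + 8) - 21) - 4/(-3 + (⅓)*1))/(-158))² = (1/4 + (61/(31 - 21) - 4/(-3 + ⅓))*(-1/158))² = (¼ + (61/10 - 4/(-8/3))*(-1/158))² = (¼ + (61*(⅒) - 4*(-3/8))*(-1/158))² = (¼ + (61/10 + 3/2)*(-1/158))² = (¼ + (38/5)*(-1/158))² = (¼ - 19/395)² = (319/1580)² = 101761/2496400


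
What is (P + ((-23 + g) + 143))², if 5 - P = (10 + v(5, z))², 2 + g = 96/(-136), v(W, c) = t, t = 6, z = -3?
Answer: 5166529/289 ≈ 17877.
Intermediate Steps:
v(W, c) = 6
g = -46/17 (g = -2 + 96/(-136) = -2 + 96*(-1/136) = -2 - 12/17 = -46/17 ≈ -2.7059)
P = -251 (P = 5 - (10 + 6)² = 5 - 1*16² = 5 - 1*256 = 5 - 256 = -251)
(P + ((-23 + g) + 143))² = (-251 + ((-23 - 46/17) + 143))² = (-251 + (-437/17 + 143))² = (-251 + 1994/17)² = (-2273/17)² = 5166529/289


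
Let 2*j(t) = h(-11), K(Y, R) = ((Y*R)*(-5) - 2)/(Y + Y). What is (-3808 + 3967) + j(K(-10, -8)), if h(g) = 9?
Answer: 327/2 ≈ 163.50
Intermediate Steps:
K(Y, R) = (-2 - 5*R*Y)/(2*Y) (K(Y, R) = ((R*Y)*(-5) - 2)/((2*Y)) = (-5*R*Y - 2)*(1/(2*Y)) = (-2 - 5*R*Y)*(1/(2*Y)) = (-2 - 5*R*Y)/(2*Y))
j(t) = 9/2 (j(t) = (½)*9 = 9/2)
(-3808 + 3967) + j(K(-10, -8)) = (-3808 + 3967) + 9/2 = 159 + 9/2 = 327/2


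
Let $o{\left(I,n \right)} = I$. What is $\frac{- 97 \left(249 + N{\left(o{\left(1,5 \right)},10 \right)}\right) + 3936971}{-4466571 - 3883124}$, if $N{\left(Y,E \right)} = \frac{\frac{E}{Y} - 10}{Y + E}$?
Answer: $- \frac{3912818}{8349695} \approx -0.46862$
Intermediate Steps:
$N{\left(Y,E \right)} = \frac{-10 + \frac{E}{Y}}{E + Y}$
$\frac{- 97 \left(249 + N{\left(o{\left(1,5 \right)},10 \right)}\right) + 3936971}{-4466571 - 3883124} = \frac{- 97 \left(249 + \frac{10 - 10}{1 \left(10 + 1\right)}\right) + 3936971}{-4466571 - 3883124} = \frac{- 97 \left(249 + 1 \cdot \frac{1}{11} \left(10 - 10\right)\right) + 3936971}{-8349695} = \left(- 97 \left(249 + 1 \cdot \frac{1}{11} \cdot 0\right) + 3936971\right) \left(- \frac{1}{8349695}\right) = \left(- 97 \left(249 + 0\right) + 3936971\right) \left(- \frac{1}{8349695}\right) = \left(\left(-97\right) 249 + 3936971\right) \left(- \frac{1}{8349695}\right) = \left(-24153 + 3936971\right) \left(- \frac{1}{8349695}\right) = 3912818 \left(- \frac{1}{8349695}\right) = - \frac{3912818}{8349695}$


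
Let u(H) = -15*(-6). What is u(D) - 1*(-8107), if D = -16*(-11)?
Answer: 8197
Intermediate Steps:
D = 176
u(H) = 90
u(D) - 1*(-8107) = 90 - 1*(-8107) = 90 + 8107 = 8197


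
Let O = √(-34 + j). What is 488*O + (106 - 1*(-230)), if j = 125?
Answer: 336 + 488*√91 ≈ 4991.2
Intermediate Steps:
O = √91 (O = √(-34 + 125) = √91 ≈ 9.5394)
488*O + (106 - 1*(-230)) = 488*√91 + (106 - 1*(-230)) = 488*√91 + (106 + 230) = 488*√91 + 336 = 336 + 488*√91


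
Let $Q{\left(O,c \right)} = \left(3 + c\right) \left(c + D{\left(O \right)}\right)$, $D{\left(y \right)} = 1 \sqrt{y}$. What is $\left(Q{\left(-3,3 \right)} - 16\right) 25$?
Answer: $50 + 150 i \sqrt{3} \approx 50.0 + 259.81 i$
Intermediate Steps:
$D{\left(y \right)} = \sqrt{y}$
$Q{\left(O,c \right)} = \left(3 + c\right) \left(c + \sqrt{O}\right)$
$\left(Q{\left(-3,3 \right)} - 16\right) 25 = \left(\left(3^{2} + 3 \cdot 3 + 3 \sqrt{-3} + 3 \sqrt{-3}\right) - 16\right) 25 = \left(\left(9 + 9 + 3 i \sqrt{3} + 3 i \sqrt{3}\right) - 16\right) 25 = \left(\left(18 + 6 i \sqrt{3}\right) - 16\right) 25 = \left(2 + 6 i \sqrt{3}\right) 25 = 50 + 150 i \sqrt{3}$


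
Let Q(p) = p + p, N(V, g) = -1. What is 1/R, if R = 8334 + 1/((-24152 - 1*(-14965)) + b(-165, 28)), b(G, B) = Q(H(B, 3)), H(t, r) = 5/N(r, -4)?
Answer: 9197/76647797 ≈ 0.00011999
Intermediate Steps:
H(t, r) = -5 (H(t, r) = 5/(-1) = 5*(-1) = -5)
Q(p) = 2*p
b(G, B) = -10 (b(G, B) = 2*(-5) = -10)
R = 76647797/9197 (R = 8334 + 1/((-24152 - 1*(-14965)) - 10) = 8334 + 1/((-24152 + 14965) - 10) = 8334 + 1/(-9187 - 10) = 8334 + 1/(-9197) = 8334 - 1/9197 = 76647797/9197 ≈ 8334.0)
1/R = 1/(76647797/9197) = 9197/76647797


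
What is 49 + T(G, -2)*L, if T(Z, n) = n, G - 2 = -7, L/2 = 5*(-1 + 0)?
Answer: 69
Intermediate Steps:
L = -10 (L = 2*(5*(-1 + 0)) = 2*(5*(-1)) = 2*(-5) = -10)
G = -5 (G = 2 - 7 = -5)
49 + T(G, -2)*L = 49 - 2*(-10) = 49 + 20 = 69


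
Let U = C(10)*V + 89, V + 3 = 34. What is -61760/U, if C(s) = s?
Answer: -61760/399 ≈ -154.79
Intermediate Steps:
V = 31 (V = -3 + 34 = 31)
U = 399 (U = 10*31 + 89 = 310 + 89 = 399)
-61760/U = -61760/399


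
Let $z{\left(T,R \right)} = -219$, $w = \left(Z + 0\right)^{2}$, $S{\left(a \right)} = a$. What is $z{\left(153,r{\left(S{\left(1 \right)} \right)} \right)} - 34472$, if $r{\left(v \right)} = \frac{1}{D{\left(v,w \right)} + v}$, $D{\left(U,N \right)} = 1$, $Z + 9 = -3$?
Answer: $-34691$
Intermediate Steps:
$Z = -12$ ($Z = -9 - 3 = -12$)
$w = 144$ ($w = \left(-12 + 0\right)^{2} = \left(-12\right)^{2} = 144$)
$r{\left(v \right)} = \frac{1}{1 + v}$
$z{\left(153,r{\left(S{\left(1 \right)} \right)} \right)} - 34472 = -219 - 34472 = -34691$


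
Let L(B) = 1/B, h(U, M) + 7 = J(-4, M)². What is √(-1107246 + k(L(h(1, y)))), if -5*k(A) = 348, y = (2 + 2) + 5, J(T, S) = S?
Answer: I*√27682890/5 ≈ 1052.3*I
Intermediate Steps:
y = 9 (y = 4 + 5 = 9)
h(U, M) = -7 + M²
k(A) = -348/5 (k(A) = -⅕*348 = -348/5)
√(-1107246 + k(L(h(1, y)))) = √(-1107246 - 348/5) = √(-5536578/5) = I*√27682890/5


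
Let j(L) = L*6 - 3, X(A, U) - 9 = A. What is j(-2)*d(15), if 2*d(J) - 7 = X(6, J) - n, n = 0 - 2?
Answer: -180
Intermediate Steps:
X(A, U) = 9 + A
n = -2
j(L) = -3 + 6*L (j(L) = 6*L - 3 = -3 + 6*L)
d(J) = 12 (d(J) = 7/2 + ((9 + 6) - 1*(-2))/2 = 7/2 + (15 + 2)/2 = 7/2 + (½)*17 = 7/2 + 17/2 = 12)
j(-2)*d(15) = (-3 + 6*(-2))*12 = (-3 - 12)*12 = -15*12 = -180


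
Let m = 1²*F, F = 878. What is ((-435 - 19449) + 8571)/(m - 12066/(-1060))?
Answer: -5995890/471373 ≈ -12.720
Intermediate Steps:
m = 878 (m = 1²*878 = 1*878 = 878)
((-435 - 19449) + 8571)/(m - 12066/(-1060)) = ((-435 - 19449) + 8571)/(878 - 12066/(-1060)) = (-19884 + 8571)/(878 - 12066*(-1/1060)) = -11313/(878 + 6033/530) = -11313/471373/530 = -11313*530/471373 = -5995890/471373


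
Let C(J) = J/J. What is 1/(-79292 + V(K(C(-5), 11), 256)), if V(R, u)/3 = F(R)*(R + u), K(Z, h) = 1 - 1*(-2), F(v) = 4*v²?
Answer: -1/51320 ≈ -1.9486e-5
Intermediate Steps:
C(J) = 1
K(Z, h) = 3 (K(Z, h) = 1 + 2 = 3)
V(R, u) = 12*R²*(R + u) (V(R, u) = 3*((4*R²)*(R + u)) = 3*(4*R²*(R + u)) = 12*R²*(R + u))
1/(-79292 + V(K(C(-5), 11), 256)) = 1/(-79292 + 12*3²*(3 + 256)) = 1/(-79292 + 12*9*259) = 1/(-79292 + 27972) = 1/(-51320) = -1/51320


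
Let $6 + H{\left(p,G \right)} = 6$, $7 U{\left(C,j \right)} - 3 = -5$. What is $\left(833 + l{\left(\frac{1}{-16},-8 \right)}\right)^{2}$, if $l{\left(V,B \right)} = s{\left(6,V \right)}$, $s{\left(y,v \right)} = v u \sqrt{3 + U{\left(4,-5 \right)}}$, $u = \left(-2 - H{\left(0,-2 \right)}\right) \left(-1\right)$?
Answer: $\frac{\left(46648 - \sqrt{133}\right)^{2}}{3136} \approx 6.9355 \cdot 10^{5}$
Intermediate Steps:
$U{\left(C,j \right)} = - \frac{2}{7}$ ($U{\left(C,j \right)} = \frac{3}{7} + \frac{1}{7} \left(-5\right) = \frac{3}{7} - \frac{5}{7} = - \frac{2}{7}$)
$H{\left(p,G \right)} = 0$ ($H{\left(p,G \right)} = -6 + 6 = 0$)
$u = 2$ ($u = \left(-2 - 0\right) \left(-1\right) = \left(-2 + 0\right) \left(-1\right) = \left(-2\right) \left(-1\right) = 2$)
$s{\left(y,v \right)} = \frac{2 v \sqrt{133}}{7}$ ($s{\left(y,v \right)} = v 2 \sqrt{3 - \frac{2}{7}} = 2 v \sqrt{\frac{19}{7}} = 2 v \frac{\sqrt{133}}{7} = \frac{2 v \sqrt{133}}{7}$)
$l{\left(V,B \right)} = \frac{2 V \sqrt{133}}{7}$
$\left(833 + l{\left(\frac{1}{-16},-8 \right)}\right)^{2} = \left(833 + \frac{2 \sqrt{133}}{7 \left(-16\right)}\right)^{2} = \left(833 + \frac{2}{7} \left(- \frac{1}{16}\right) \sqrt{133}\right)^{2} = \left(833 - \frac{\sqrt{133}}{56}\right)^{2}$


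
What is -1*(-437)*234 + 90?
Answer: 102348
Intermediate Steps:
-1*(-437)*234 + 90 = 437*234 + 90 = 102258 + 90 = 102348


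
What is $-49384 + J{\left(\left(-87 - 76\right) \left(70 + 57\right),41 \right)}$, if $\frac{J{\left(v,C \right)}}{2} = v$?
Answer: $-90786$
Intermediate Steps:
$J{\left(v,C \right)} = 2 v$
$-49384 + J{\left(\left(-87 - 76\right) \left(70 + 57\right),41 \right)} = -49384 + 2 \left(-87 - 76\right) \left(70 + 57\right) = -49384 + 2 \left(\left(-163\right) 127\right) = -49384 + 2 \left(-20701\right) = -49384 - 41402 = -90786$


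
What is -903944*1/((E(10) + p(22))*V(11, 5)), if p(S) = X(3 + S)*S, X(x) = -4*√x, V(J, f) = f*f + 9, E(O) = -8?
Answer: 112993/1904 ≈ 59.345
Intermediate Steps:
V(J, f) = 9 + f² (V(J, f) = f² + 9 = 9 + f²)
p(S) = -4*S*√(3 + S) (p(S) = (-4*√(3 + S))*S = -4*S*√(3 + S))
-903944*1/((E(10) + p(22))*V(11, 5)) = -903944*1/((-8 - 4*22*√(3 + 22))*(9 + 5²)) = -903944*1/((-8 - 4*22*√25)*(9 + 25)) = -903944*1/(34*(-8 - 4*22*5)) = -903944*1/(34*(-8 - 440)) = -903944/(34*(-448)) = -903944/(-15232) = -903944*(-1/15232) = 112993/1904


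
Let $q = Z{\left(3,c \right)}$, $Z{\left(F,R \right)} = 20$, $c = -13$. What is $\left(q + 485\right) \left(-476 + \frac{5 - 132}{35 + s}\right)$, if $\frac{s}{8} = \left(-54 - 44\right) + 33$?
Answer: $- \frac{23304033}{97} \approx -2.4025 \cdot 10^{5}$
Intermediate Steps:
$s = -520$ ($s = 8 \left(\left(-54 - 44\right) + 33\right) = 8 \left(-98 + 33\right) = 8 \left(-65\right) = -520$)
$q = 20$
$\left(q + 485\right) \left(-476 + \frac{5 - 132}{35 + s}\right) = \left(20 + 485\right) \left(-476 + \frac{5 - 132}{35 - 520}\right) = 505 \left(-476 - \frac{127}{-485}\right) = 505 \left(-476 - - \frac{127}{485}\right) = 505 \left(-476 + \frac{127}{485}\right) = 505 \left(- \frac{230733}{485}\right) = - \frac{23304033}{97}$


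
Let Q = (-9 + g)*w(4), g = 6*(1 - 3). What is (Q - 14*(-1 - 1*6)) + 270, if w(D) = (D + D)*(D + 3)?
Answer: -808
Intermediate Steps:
w(D) = 2*D*(3 + D) (w(D) = (2*D)*(3 + D) = 2*D*(3 + D))
g = -12 (g = 6*(-2) = -12)
Q = -1176 (Q = (-9 - 12)*(2*4*(3 + 4)) = -42*4*7 = -21*56 = -1176)
(Q - 14*(-1 - 1*6)) + 270 = (-1176 - 14*(-1 - 1*6)) + 270 = (-1176 - 14*(-1 - 6)) + 270 = (-1176 - 14*(-7)) + 270 = (-1176 + 98) + 270 = -1078 + 270 = -808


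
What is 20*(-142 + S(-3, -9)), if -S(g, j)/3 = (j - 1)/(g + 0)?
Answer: -3040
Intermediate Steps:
S(g, j) = -3*(-1 + j)/g (S(g, j) = -3*(j - 1)/(g + 0) = -3*(-1 + j)/g)
20*(-142 + S(-3, -9)) = 20*(-142 + 3*(1 - 1*(-9))/(-3)) = 20*(-142 + 3*(-1/3)*(1 + 9)) = 20*(-142 + 3*(-1/3)*10) = 20*(-142 - 10) = 20*(-152) = -3040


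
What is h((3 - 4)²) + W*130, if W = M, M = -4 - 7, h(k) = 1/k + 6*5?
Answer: -1399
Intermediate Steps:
h(k) = 30 + 1/k (h(k) = 1/k + 30 = 30 + 1/k)
M = -11
W = -11
h((3 - 4)²) + W*130 = (30 + 1/((3 - 4)²)) - 11*130 = (30 + 1/((-1)²)) - 1430 = (30 + 1/1) - 1430 = (30 + 1) - 1430 = 31 - 1430 = -1399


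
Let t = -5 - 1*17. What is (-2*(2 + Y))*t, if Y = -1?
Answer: 44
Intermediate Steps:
t = -22 (t = -5 - 17 = -22)
(-2*(2 + Y))*t = -2*(2 - 1)*(-22) = -2*1*(-22) = -2*(-22) = 44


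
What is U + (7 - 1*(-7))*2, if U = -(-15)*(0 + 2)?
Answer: 58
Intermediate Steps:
U = 30 (U = -(-15)*2 = -3*(-10) = 30)
U + (7 - 1*(-7))*2 = 30 + (7 - 1*(-7))*2 = 30 + (7 + 7)*2 = 30 + 14*2 = 30 + 28 = 58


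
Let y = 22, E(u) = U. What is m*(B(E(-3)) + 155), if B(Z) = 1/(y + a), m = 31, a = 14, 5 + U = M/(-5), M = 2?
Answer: 173011/36 ≈ 4805.9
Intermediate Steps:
U = -27/5 (U = -5 + 2/(-5) = -5 + 2*(-⅕) = -5 - ⅖ = -27/5 ≈ -5.4000)
E(u) = -27/5
B(Z) = 1/36 (B(Z) = 1/(22 + 14) = 1/36)
m*(B(E(-3)) + 155) = 31*(1/36 + 155) = 31*(5581/36) = 173011/36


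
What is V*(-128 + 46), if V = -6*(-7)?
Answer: -3444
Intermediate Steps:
V = 42
V*(-128 + 46) = 42*(-128 + 46) = 42*(-82) = -3444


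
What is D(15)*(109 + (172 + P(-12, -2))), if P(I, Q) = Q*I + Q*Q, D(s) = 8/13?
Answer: 2472/13 ≈ 190.15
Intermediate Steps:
D(s) = 8/13 (D(s) = 8*(1/13) = 8/13)
P(I, Q) = Q² + I*Q (P(I, Q) = I*Q + Q² = Q² + I*Q)
D(15)*(109 + (172 + P(-12, -2))) = 8*(109 + (172 - 2*(-12 - 2)))/13 = 8*(109 + (172 - 2*(-14)))/13 = 8*(109 + (172 + 28))/13 = 8*(109 + 200)/13 = (8/13)*309 = 2472/13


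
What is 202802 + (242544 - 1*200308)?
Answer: 245038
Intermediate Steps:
202802 + (242544 - 1*200308) = 202802 + (242544 - 200308) = 202802 + 42236 = 245038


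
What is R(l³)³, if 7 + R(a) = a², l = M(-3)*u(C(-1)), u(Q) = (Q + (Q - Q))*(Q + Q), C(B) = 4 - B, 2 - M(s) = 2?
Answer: -343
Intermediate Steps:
M(s) = 0 (M(s) = 2 - 1*2 = 2 - 2 = 0)
u(Q) = 2*Q² (u(Q) = (Q + 0)*(2*Q) = Q*(2*Q) = 2*Q²)
l = 0 (l = 0*(2*(4 - 1*(-1))²) = 0*(2*(4 + 1)²) = 0*(2*5²) = 0*(2*25) = 0*50 = 0)
R(a) = -7 + a²
R(l³)³ = (-7 + (0³)²)³ = (-7 + 0²)³ = (-7 + 0)³ = (-7)³ = -343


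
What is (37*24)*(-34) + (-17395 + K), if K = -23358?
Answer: -70945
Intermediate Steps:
(37*24)*(-34) + (-17395 + K) = (37*24)*(-34) + (-17395 - 23358) = 888*(-34) - 40753 = -30192 - 40753 = -70945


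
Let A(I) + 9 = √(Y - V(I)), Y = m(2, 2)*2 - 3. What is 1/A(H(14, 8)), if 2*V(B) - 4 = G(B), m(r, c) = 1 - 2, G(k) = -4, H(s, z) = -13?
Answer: -9/86 - I*√5/86 ≈ -0.10465 - 0.026001*I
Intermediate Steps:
m(r, c) = -1
V(B) = 0 (V(B) = 2 + (½)*(-4) = 2 - 2 = 0)
Y = -5 (Y = -1*2 - 3 = -2 - 3 = -5)
A(I) = -9 + I*√5 (A(I) = -9 + √(-5 - 1*0) = -9 + √(-5 + 0) = -9 + √(-5) = -9 + I*√5)
1/A(H(14, 8)) = 1/(-9 + I*√5)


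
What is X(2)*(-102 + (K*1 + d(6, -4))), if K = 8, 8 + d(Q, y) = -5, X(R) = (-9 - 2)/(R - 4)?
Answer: -1177/2 ≈ -588.50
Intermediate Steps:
X(R) = -11/(-4 + R)
d(Q, y) = -13 (d(Q, y) = -8 - 5 = -13)
X(2)*(-102 + (K*1 + d(6, -4))) = (-11/(-4 + 2))*(-102 + (8*1 - 13)) = (-11/(-2))*(-102 + (8 - 13)) = (-11*(-½))*(-102 - 5) = (11/2)*(-107) = -1177/2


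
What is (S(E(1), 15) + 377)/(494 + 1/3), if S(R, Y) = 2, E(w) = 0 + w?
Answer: 1137/1483 ≈ 0.76669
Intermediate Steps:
E(w) = w
(S(E(1), 15) + 377)/(494 + 1/3) = (2 + 377)/(494 + 1/3) = 379/(494 + 1/3) = 379/(1483/3) = 379*(3/1483) = 1137/1483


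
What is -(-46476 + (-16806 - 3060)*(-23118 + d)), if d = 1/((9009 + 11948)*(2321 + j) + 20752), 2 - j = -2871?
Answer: -8332577009929009/18145235 ≈ -4.5922e+8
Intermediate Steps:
j = 2873 (j = 2 - 1*(-2871) = 2 + 2871 = 2873)
d = 1/108871410 (d = 1/((9009 + 11948)*(2321 + 2873) + 20752) = 1/(20957*5194 + 20752) = 1/(108850658 + 20752) = 1/108871410 ≈ 9.1851e-9)
-(-46476 + (-16806 - 3060)*(-23118 + d)) = -(-46476 + (-16806 - 3060)*(-23118 + 1/108871410)) = -(-46476 - 19866*(-2516889256379/108871410)) = -(-46476 + 8333420327870869/18145235) = -1*8332577009929009/18145235 = -8332577009929009/18145235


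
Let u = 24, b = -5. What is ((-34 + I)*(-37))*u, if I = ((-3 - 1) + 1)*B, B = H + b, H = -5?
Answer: 3552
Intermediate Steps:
B = -10 (B = -5 - 5 = -10)
I = 30 (I = ((-3 - 1) + 1)*(-10) = (-4 + 1)*(-10) = -3*(-10) = 30)
((-34 + I)*(-37))*u = ((-34 + 30)*(-37))*24 = -4*(-37)*24 = 148*24 = 3552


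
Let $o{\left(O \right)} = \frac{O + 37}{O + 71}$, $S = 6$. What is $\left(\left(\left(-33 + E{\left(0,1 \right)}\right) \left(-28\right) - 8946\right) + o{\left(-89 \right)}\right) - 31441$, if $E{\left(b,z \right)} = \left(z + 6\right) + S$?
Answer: $- \frac{358417}{9} \approx -39824.0$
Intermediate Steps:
$E{\left(b,z \right)} = 12 + z$ ($E{\left(b,z \right)} = \left(z + 6\right) + 6 = \left(6 + z\right) + 6 = 12 + z$)
$o{\left(O \right)} = \frac{37 + O}{71 + O}$
$\left(\left(\left(-33 + E{\left(0,1 \right)}\right) \left(-28\right) - 8946\right) + o{\left(-89 \right)}\right) - 31441 = \left(\left(\left(-33 + \left(12 + 1\right)\right) \left(-28\right) - 8946\right) + \frac{37 - 89}{71 - 89}\right) - 31441 = \left(\left(\left(-33 + 13\right) \left(-28\right) - 8946\right) + \frac{1}{-18} \left(-52\right)\right) - 31441 = \left(\left(\left(-20\right) \left(-28\right) - 8946\right) - - \frac{26}{9}\right) - 31441 = \left(\left(560 - 8946\right) + \frac{26}{9}\right) - 31441 = \left(-8386 + \frac{26}{9}\right) - 31441 = - \frac{75448}{9} - 31441 = - \frac{358417}{9}$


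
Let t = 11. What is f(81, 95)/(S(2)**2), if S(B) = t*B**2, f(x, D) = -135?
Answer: -135/1936 ≈ -0.069731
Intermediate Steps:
S(B) = 11*B**2
f(81, 95)/(S(2)**2) = -135/((11*2**2)**2) = -135/((11*4)**2) = -135/(44**2) = -135/1936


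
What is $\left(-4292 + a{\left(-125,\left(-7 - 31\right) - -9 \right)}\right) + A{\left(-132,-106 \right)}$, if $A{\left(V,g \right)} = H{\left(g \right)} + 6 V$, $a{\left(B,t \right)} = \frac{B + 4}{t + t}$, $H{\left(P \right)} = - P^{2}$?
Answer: $- \frac{946439}{58} \approx -16318.0$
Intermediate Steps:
$a{\left(B,t \right)} = \frac{4 + B}{2 t}$
$A{\left(V,g \right)} = - g^{2} + 6 V$
$\left(-4292 + a{\left(-125,\left(-7 - 31\right) - -9 \right)}\right) + A{\left(-132,-106 \right)} = \left(-4292 + \frac{4 - 125}{2 \left(\left(-7 - 31\right) - -9\right)}\right) + \left(- \left(-106\right)^{2} + 6 \left(-132\right)\right) = \left(-4292 + \frac{1}{2} \frac{1}{-38 + 9} \left(-121\right)\right) - 12028 = \left(-4292 + \frac{1}{2} \frac{1}{-29} \left(-121\right)\right) - 12028 = \left(-4292 + \frac{1}{2} \left(- \frac{1}{29}\right) \left(-121\right)\right) - 12028 = \left(-4292 + \frac{121}{58}\right) - 12028 = - \frac{248815}{58} - 12028 = - \frac{946439}{58}$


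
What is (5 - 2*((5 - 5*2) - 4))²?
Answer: 529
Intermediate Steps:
(5 - 2*((5 - 5*2) - 4))² = (5 - 2*((5 - 10) - 4))² = (5 - 2*(-5 - 4))² = (5 - 2*(-9))² = (5 + 18)² = 23² = 529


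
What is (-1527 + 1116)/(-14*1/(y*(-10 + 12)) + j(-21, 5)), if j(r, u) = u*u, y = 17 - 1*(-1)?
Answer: -7398/443 ≈ -16.700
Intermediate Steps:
y = 18 (y = 17 + 1 = 18)
j(r, u) = u²
(-1527 + 1116)/(-14*1/(y*(-10 + 12)) + j(-21, 5)) = (-1527 + 1116)/(-14*1/(18*(-10 + 12)) + 5²) = -411/(-14/(2*18) + 25) = -411/(-14/36 + 25) = -411/(-14*1/36 + 25) = -411/(-7/18 + 25) = -411/443/18 = -411*18/443 = -7398/443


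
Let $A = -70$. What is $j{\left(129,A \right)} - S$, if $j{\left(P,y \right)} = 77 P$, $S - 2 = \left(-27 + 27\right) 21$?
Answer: $9931$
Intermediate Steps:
$S = 2$ ($S = 2 + \left(-27 + 27\right) 21 = 2 + 0 \cdot 21 = 2 + 0 = 2$)
$j{\left(129,A \right)} - S = 77 \cdot 129 - 2 = 9933 - 2 = 9931$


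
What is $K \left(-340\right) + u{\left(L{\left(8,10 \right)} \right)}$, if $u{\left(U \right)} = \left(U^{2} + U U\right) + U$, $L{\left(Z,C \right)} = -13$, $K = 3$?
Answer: $-695$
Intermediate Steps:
$u{\left(U \right)} = U + 2 U^{2}$ ($u{\left(U \right)} = \left(U^{2} + U^{2}\right) + U = 2 U^{2} + U = U + 2 U^{2}$)
$K \left(-340\right) + u{\left(L{\left(8,10 \right)} \right)} = 3 \left(-340\right) - 13 \left(1 + 2 \left(-13\right)\right) = -1020 - 13 \left(1 - 26\right) = -1020 - -325 = -1020 + 325 = -695$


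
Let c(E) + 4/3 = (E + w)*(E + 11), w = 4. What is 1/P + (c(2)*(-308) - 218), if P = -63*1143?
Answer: -1716070483/72009 ≈ -23831.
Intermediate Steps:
c(E) = -4/3 + (4 + E)*(11 + E) (c(E) = -4/3 + (E + 4)*(E + 11) = -4/3 + (4 + E)*(11 + E))
P = -72009
1/P + (c(2)*(-308) - 218) = 1/(-72009) + ((128/3 + 2² + 15*2)*(-308) - 218) = -1/72009 + ((128/3 + 4 + 30)*(-308) - 218) = -1/72009 + ((230/3)*(-308) - 218) = -1/72009 + (-70840/3 - 218) = -1/72009 - 71494/3 = -1716070483/72009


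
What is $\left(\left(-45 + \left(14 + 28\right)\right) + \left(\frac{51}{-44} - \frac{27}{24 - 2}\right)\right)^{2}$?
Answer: $\frac{56169}{1936} \approx 29.013$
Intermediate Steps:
$\left(\left(-45 + \left(14 + 28\right)\right) + \left(\frac{51}{-44} - \frac{27}{24 - 2}\right)\right)^{2} = \left(\left(-45 + 42\right) + \left(51 \left(- \frac{1}{44}\right) - \frac{27}{24 - 2}\right)\right)^{2} = \left(-3 - \left(\frac{51}{44} + \frac{27}{22}\right)\right)^{2} = \left(-3 - \frac{105}{44}\right)^{2} = \left(- \frac{237}{44}\right)^{2} = \frac{56169}{1936}$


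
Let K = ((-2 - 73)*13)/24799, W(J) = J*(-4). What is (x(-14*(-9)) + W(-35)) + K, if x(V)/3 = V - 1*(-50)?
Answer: 16564757/24799 ≈ 667.96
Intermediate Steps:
W(J) = -4*J
x(V) = 150 + 3*V (x(V) = 3*(V - 1*(-50)) = 3*(V + 50) = 3*(50 + V) = 150 + 3*V)
K = -975/24799 (K = -75*13*(1/24799) = -975*1/24799 = -975/24799 ≈ -0.039316)
(x(-14*(-9)) + W(-35)) + K = ((150 + 3*(-14*(-9))) - 4*(-35)) - 975/24799 = ((150 + 3*126) + 140) - 975/24799 = ((150 + 378) + 140) - 975/24799 = (528 + 140) - 975/24799 = 668 - 975/24799 = 16564757/24799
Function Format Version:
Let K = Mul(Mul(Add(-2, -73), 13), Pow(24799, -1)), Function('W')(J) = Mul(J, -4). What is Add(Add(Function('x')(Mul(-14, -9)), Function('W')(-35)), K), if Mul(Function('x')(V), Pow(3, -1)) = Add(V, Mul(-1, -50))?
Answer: Rational(16564757, 24799) ≈ 667.96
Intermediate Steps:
Function('W')(J) = Mul(-4, J)
Function('x')(V) = Add(150, Mul(3, V)) (Function('x')(V) = Mul(3, Add(V, Mul(-1, -50))) = Mul(3, Add(V, 50)) = Mul(3, Add(50, V)) = Add(150, Mul(3, V)))
K = Rational(-975, 24799) (K = Mul(Mul(-75, 13), Rational(1, 24799)) = Mul(-975, Rational(1, 24799)) = Rational(-975, 24799) ≈ -0.039316)
Add(Add(Function('x')(Mul(-14, -9)), Function('W')(-35)), K) = Add(Add(Add(150, Mul(3, Mul(-14, -9))), Mul(-4, -35)), Rational(-975, 24799)) = Add(Add(Add(150, Mul(3, 126)), 140), Rational(-975, 24799)) = Add(Add(Add(150, 378), 140), Rational(-975, 24799)) = Add(Add(528, 140), Rational(-975, 24799)) = Add(668, Rational(-975, 24799)) = Rational(16564757, 24799)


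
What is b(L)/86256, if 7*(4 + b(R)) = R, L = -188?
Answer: -3/8386 ≈ -0.00035774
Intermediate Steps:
b(R) = -4 + R/7
b(L)/86256 = (-4 + (⅐)*(-188))/86256 = (-4 - 188/7)*(1/86256) = -216/7*1/86256 = -3/8386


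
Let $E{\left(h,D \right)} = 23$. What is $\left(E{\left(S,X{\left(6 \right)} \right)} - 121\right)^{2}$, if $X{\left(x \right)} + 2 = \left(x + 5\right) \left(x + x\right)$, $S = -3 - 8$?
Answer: $9604$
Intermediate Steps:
$S = -11$
$X{\left(x \right)} = -2 + 2 x \left(5 + x\right)$ ($X{\left(x \right)} = -2 + \left(x + 5\right) \left(x + x\right) = -2 + \left(5 + x\right) 2 x = -2 + 2 x \left(5 + x\right)$)
$\left(E{\left(S,X{\left(6 \right)} \right)} - 121\right)^{2} = \left(23 - 121\right)^{2} = \left(-98\right)^{2} = 9604$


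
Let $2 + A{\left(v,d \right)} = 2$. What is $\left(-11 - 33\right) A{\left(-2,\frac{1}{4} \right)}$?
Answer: $0$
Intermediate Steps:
$A{\left(v,d \right)} = 0$ ($A{\left(v,d \right)} = -2 + 2 = 0$)
$\left(-11 - 33\right) A{\left(-2,\frac{1}{4} \right)} = \left(-11 - 33\right) 0 = \left(-44\right) 0 = 0$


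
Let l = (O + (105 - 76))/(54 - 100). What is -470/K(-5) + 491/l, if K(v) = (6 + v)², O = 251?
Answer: -77093/140 ≈ -550.66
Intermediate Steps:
l = -140/23 (l = (251 + (105 - 76))/(54 - 100) = (251 + 29)/(-46) = 280*(-1/46) = -140/23 ≈ -6.0870)
-470/K(-5) + 491/l = -470/(6 - 5)² + 491/(-140/23) = -470/(1²) + 491*(-23/140) = -470/1 - 11293/140 = -470*1 - 11293/140 = -470 - 11293/140 = -77093/140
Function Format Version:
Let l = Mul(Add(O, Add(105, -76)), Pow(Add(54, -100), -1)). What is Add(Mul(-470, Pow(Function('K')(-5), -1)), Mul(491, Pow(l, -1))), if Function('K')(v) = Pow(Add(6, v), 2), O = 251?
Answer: Rational(-77093, 140) ≈ -550.66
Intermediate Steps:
l = Rational(-140, 23) (l = Mul(Add(251, Add(105, -76)), Pow(Add(54, -100), -1)) = Mul(Add(251, 29), Pow(-46, -1)) = Mul(280, Rational(-1, 46)) = Rational(-140, 23) ≈ -6.0870)
Add(Mul(-470, Pow(Function('K')(-5), -1)), Mul(491, Pow(l, -1))) = Add(Mul(-470, Pow(Pow(Add(6, -5), 2), -1)), Mul(491, Pow(Rational(-140, 23), -1))) = Add(Mul(-470, Pow(Pow(1, 2), -1)), Mul(491, Rational(-23, 140))) = Add(Mul(-470, Pow(1, -1)), Rational(-11293, 140)) = Add(Mul(-470, 1), Rational(-11293, 140)) = Add(-470, Rational(-11293, 140)) = Rational(-77093, 140)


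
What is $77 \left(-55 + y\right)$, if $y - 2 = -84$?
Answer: $-10549$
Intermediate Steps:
$y = -82$ ($y = 2 - 84 = -82$)
$77 \left(-55 + y\right) = 77 \left(-55 - 82\right) = 77 \left(-137\right) = -10549$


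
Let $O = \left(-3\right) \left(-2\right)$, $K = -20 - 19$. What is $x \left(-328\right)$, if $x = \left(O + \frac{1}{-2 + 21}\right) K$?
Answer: $\frac{1471080}{19} \approx 77425.0$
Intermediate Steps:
$K = -39$ ($K = -20 - 19 = -39$)
$O = 6$
$x = - \frac{4485}{19}$ ($x = \left(6 + \frac{1}{-2 + 21}\right) \left(-39\right) = \left(6 + \frac{1}{19}\right) \left(-39\right) = \frac{115}{19} \left(-39\right) = - \frac{4485}{19} \approx -236.05$)
$x \left(-328\right) = \left(- \frac{4485}{19}\right) \left(-328\right) = \frac{1471080}{19}$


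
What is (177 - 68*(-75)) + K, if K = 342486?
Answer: 347763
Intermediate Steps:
(177 - 68*(-75)) + K = (177 - 68*(-75)) + 342486 = (177 + 5100) + 342486 = 5277 + 342486 = 347763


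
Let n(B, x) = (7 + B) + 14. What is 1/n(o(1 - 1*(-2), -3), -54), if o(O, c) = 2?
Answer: 1/23 ≈ 0.043478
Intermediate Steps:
n(B, x) = 21 + B
1/n(o(1 - 1*(-2), -3), -54) = 1/(21 + 2) = 1/23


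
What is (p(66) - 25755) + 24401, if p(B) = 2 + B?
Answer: -1286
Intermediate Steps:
(p(66) - 25755) + 24401 = ((2 + 66) - 25755) + 24401 = (68 - 25755) + 24401 = -25687 + 24401 = -1286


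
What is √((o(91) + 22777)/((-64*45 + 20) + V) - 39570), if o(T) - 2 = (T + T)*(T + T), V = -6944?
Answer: I*√950988448533/4902 ≈ 198.94*I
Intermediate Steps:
o(T) = 2 + 4*T² (o(T) = 2 + (T + T)*(T + T) = 2 + (2*T)*(2*T) = 2 + 4*T²)
√((o(91) + 22777)/((-64*45 + 20) + V) - 39570) = √(((2 + 4*91²) + 22777)/((-64*45 + 20) - 6944) - 39570) = √(((2 + 4*8281) + 22777)/((-2880 + 20) - 6944) - 39570) = √(((2 + 33124) + 22777)/(-2860 - 6944) - 39570) = √((33126 + 22777)/(-9804) - 39570) = √(55903*(-1/9804) - 39570) = √(-55903/9804 - 39570) = √(-388000183/9804) = I*√950988448533/4902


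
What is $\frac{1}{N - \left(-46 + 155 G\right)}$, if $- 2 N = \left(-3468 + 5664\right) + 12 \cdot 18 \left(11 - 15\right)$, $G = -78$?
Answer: $\frac{1}{11470} \approx 8.7184 \cdot 10^{-5}$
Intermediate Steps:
$N = -666$ ($N = - \frac{\left(-3468 + 5664\right) + 12 \cdot 18 \left(11 - 15\right)}{2} = - \frac{2196 + 216 \left(-4\right)}{2} = - \frac{2196 - 864}{2} = \left(- \frac{1}{2}\right) 1332 = -666$)
$\frac{1}{N - \left(-46 + 155 G\right)} = \frac{1}{-666 + \left(\left(-155\right) \left(-78\right) + 46\right)} = \frac{1}{-666 + \left(12090 + 46\right)} = \frac{1}{-666 + 12136} = \frac{1}{11470}$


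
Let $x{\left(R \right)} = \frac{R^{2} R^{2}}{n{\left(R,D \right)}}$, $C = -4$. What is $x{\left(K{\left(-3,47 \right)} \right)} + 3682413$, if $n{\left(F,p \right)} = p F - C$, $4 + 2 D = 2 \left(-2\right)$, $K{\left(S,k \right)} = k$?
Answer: $\frac{672684311}{184} \approx 3.6559 \cdot 10^{6}$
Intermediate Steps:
$D = -4$ ($D = -2 + \frac{2 \left(-2\right)}{2} = -2 + \frac{1}{2} \left(-4\right) = -2 - 2 = -4$)
$n{\left(F,p \right)} = 4 + F p$ ($n{\left(F,p \right)} = p F - -4 = F p + 4 = 4 + F p$)
$x{\left(R \right)} = \frac{R^{4}}{4 - 4 R}$ ($x{\left(R \right)} = \frac{R^{2} R^{2}}{4 + R \left(-4\right)} = \frac{R^{4}}{4 - 4 R}$)
$x{\left(K{\left(-3,47 \right)} \right)} + 3682413 = \frac{47^{4}}{4 \left(1 - 47\right)} + 3682413 = \frac{1}{4} \cdot 4879681 \frac{1}{1 - 47} + 3682413 = \frac{1}{4} \cdot 4879681 \frac{1}{-46} + 3682413 = \frac{1}{4} \cdot 4879681 \left(- \frac{1}{46}\right) + 3682413 = - \frac{4879681}{184} + 3682413 = \frac{672684311}{184}$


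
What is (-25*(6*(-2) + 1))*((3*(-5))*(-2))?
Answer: 8250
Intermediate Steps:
(-25*(6*(-2) + 1))*((3*(-5))*(-2)) = (-25*(-12 + 1))*(-15*(-2)) = -25*(-11)*30 = 275*30 = 8250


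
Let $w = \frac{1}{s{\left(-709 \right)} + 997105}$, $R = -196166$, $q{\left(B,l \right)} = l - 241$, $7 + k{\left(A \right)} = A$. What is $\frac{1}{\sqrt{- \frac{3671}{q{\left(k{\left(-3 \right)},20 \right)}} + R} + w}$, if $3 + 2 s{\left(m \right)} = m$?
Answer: $\frac{16944733}{3312893681557914172} - \frac{76423736077 i \sqrt{9580132315}}{3312893681557914172} \approx 5.1148 \cdot 10^{-12} - 0.0022579 i$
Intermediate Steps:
$k{\left(A \right)} = -7 + A$
$q{\left(B,l \right)} = -241 + l$
$s{\left(m \right)} = - \frac{3}{2} + \frac{m}{2}$
$w = \frac{1}{996749}$ ($w = \frac{1}{\left(- \frac{3}{2} + \frac{1}{2} \left(-709\right)\right) + 997105} = \frac{1}{\left(- \frac{3}{2} - \frac{709}{2}\right) + 997105} = \frac{1}{-356 + 997105} = \frac{1}{996749} \approx 1.0033 \cdot 10^{-6}$)
$\frac{1}{\sqrt{- \frac{3671}{q{\left(k{\left(-3 \right)},20 \right)}} + R} + w} = \frac{1}{\sqrt{- \frac{3671}{-241 + 20} - 196166} + \frac{1}{996749}} = \frac{1}{\sqrt{- \frac{3671}{-221} - 196166} + \frac{1}{996749}} = \frac{1}{\sqrt{\left(-3671\right) \left(- \frac{1}{221}\right) - 196166} + \frac{1}{996749}} = \frac{1}{\sqrt{\frac{3671}{221} - 196166} + \frac{1}{996749}} = \frac{1}{\sqrt{- \frac{43349015}{221}} + \frac{1}{996749}} = \frac{1}{\frac{i \sqrt{9580132315}}{221} + \frac{1}{996749}} = \frac{1}{\frac{1}{996749} + \frac{i \sqrt{9580132315}}{221}}$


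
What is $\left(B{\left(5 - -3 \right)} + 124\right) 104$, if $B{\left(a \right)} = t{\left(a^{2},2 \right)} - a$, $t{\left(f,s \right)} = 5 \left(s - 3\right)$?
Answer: $11544$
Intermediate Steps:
$t{\left(f,s \right)} = -15 + 5 s$ ($t{\left(f,s \right)} = 5 \left(-3 + s\right) = -15 + 5 s$)
$B{\left(a \right)} = -5 - a$ ($B{\left(a \right)} = \left(-15 + 5 \cdot 2\right) - a = \left(-15 + 10\right) - a = -5 - a$)
$\left(B{\left(5 - -3 \right)} + 124\right) 104 = \left(\left(-5 - \left(5 - -3\right)\right) + 124\right) 104 = \left(\left(-5 - \left(5 + 3\right)\right) + 124\right) 104 = \left(\left(-5 - 8\right) + 124\right) 104 = \left(-13 + 124\right) 104 = 111 \cdot 104 = 11544$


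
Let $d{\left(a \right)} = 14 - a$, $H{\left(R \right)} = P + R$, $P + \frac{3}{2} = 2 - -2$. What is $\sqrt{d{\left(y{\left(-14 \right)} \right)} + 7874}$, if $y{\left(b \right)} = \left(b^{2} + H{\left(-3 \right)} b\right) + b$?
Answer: $\sqrt{7699} \approx 87.744$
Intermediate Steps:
$P = \frac{5}{2}$ ($P = - \frac{3}{2} + \left(2 - -2\right) = - \frac{3}{2} + \left(2 + 2\right) = - \frac{3}{2} + 4 = \frac{5}{2} \approx 2.5$)
$H{\left(R \right)} = \frac{5}{2} + R$
$y{\left(b \right)} = b^{2} + \frac{b}{2}$ ($y{\left(b \right)} = \left(b^{2} + \left(\frac{5}{2} - 3\right) b\right) + b = \left(b^{2} - \frac{b}{2}\right) + b = b^{2} + \frac{b}{2}$)
$\sqrt{d{\left(y{\left(-14 \right)} \right)} + 7874} = \sqrt{\left(14 - - 14 \left(\frac{1}{2} - 14\right)\right) + 7874} = \sqrt{\left(14 - \left(-14\right) \left(- \frac{27}{2}\right)\right) + 7874} = \sqrt{\left(14 - 189\right) + 7874} = \sqrt{-175 + 7874} = \sqrt{7699}$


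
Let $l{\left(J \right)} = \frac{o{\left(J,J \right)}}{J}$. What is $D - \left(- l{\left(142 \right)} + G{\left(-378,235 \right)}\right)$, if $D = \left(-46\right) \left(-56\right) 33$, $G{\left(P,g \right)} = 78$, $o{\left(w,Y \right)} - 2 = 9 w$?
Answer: $\frac{6030670}{71} \approx 84939.0$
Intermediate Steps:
$o{\left(w,Y \right)} = 2 + 9 w$
$D = 85008$ ($D = 2576 \cdot 33 = 85008$)
$l{\left(J \right)} = \frac{2 + 9 J}{J}$
$D - \left(- l{\left(142 \right)} + G{\left(-378,235 \right)}\right) = 85008 + \left(\left(9 + \frac{2}{142}\right) - 78\right) = 85008 + \left(\left(9 + 2 \cdot \frac{1}{142}\right) - 78\right) = 85008 + \left(\left(9 + \frac{1}{71}\right) - 78\right) = 85008 + \left(\frac{640}{71} - 78\right) = 85008 - \frac{4898}{71} = \frac{6030670}{71}$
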